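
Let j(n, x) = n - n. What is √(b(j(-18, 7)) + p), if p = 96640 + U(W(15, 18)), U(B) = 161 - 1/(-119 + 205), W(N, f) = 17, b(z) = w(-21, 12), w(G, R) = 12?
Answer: √716028862/86 ≈ 311.15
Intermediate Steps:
j(n, x) = 0
b(z) = 12
U(B) = 13845/86 (U(B) = 161 - 1/86 = 13845/86)
p = 8324885/86 (p = 96640 + 13845/86 = 8324885/86 ≈ 96801.)
√(b(j(-18, 7)) + p) = √(12 + 8324885/86) = √(8325917/86) = √716028862/86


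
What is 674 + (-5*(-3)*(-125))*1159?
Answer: -2172451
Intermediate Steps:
674 + (-5*(-3)*(-125))*1159 = 674 + (15*(-125))*1159 = 674 - 1875*1159 = 674 - 2173125 = -2172451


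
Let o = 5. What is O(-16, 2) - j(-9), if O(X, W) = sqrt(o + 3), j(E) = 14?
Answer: -14 + 2*sqrt(2) ≈ -11.172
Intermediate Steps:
O(X, W) = 2*sqrt(2) (O(X, W) = sqrt(5 + 3) = sqrt(8) = 2*sqrt(2))
O(-16, 2) - j(-9) = 2*sqrt(2) - 1*14 = 2*sqrt(2) - 14 = -14 + 2*sqrt(2)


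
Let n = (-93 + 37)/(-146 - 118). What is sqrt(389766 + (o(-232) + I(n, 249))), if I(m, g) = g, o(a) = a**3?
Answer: I*sqrt(12097153) ≈ 3478.1*I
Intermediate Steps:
n = 7/33 (n = -56/(-264) = -56*(-1/264) = 7/33 ≈ 0.21212)
sqrt(389766 + (o(-232) + I(n, 249))) = sqrt(389766 + ((-232)**3 + 249)) = sqrt(389766 + (-12487168 + 249)) = sqrt(389766 - 12486919) = sqrt(-12097153) = I*sqrt(12097153)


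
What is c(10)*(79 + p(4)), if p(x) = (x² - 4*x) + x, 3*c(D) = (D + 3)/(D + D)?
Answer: 1079/60 ≈ 17.983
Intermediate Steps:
c(D) = (3 + D)/(6*D) (c(D) = ((D + 3)/(D + D))/3 = ((3 + D)/((2*D)))/3 = ((3 + D)*(1/(2*D)))/3 = ((3 + D)/(2*D))/3 = (3 + D)/(6*D))
p(x) = x² - 3*x
c(10)*(79 + p(4)) = ((⅙)*(3 + 10)/10)*(79 + 4*(-3 + 4)) = ((⅙)*(⅒)*13)*(79 + 4*1) = 13*(79 + 4)/60 = (13/60)*83 = 1079/60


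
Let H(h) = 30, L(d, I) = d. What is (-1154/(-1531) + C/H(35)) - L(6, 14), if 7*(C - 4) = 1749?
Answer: 1033867/321510 ≈ 3.2157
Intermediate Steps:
C = 1777/7 (C = 4 + (⅐)*1749 = 4 + 1749/7 = 1777/7 ≈ 253.86)
(-1154/(-1531) + C/H(35)) - L(6, 14) = (-1154/(-1531) + (1777/7)/30) - 1*6 = (-1154*(-1/1531) + (1777/7)*(1/30)) - 6 = (1154/1531 + 1777/210) - 6 = 2962927/321510 - 6 = 1033867/321510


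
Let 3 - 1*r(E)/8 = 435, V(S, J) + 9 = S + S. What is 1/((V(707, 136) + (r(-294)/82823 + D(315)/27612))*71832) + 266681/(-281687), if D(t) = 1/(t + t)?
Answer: -124281999668969840416328/131275283980351090406141 ≈ -0.94673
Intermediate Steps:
V(S, J) = -9 + 2*S (V(S, J) = -9 + (S + S) = -9 + 2*S)
D(t) = 1/(2*t)
r(E) = -3456 (r(E) = 24 - 8*435 = 24 - 3480 = -3456)
1/((V(707, 136) + (r(-294)/82823 + D(315)/27612))*71832) + 266681/(-281687) = 1/(((-9 + 2*707) + (-3456/82823 + ((½)/315)/27612))*71832) + 266681/(-281687) = (1/71832)/((-9 + 1414) + (-3456*1/82823 + ((½)*(1/315))*(1/27612))) + 266681*(-1/281687) = (1/71832)/(1405 + (-3456/82823 + (1/630)*(1/27612))) - 266681/281687 = (1/71832)/(1405 + (-3456/82823 + 1/17395560)) - 266681/281687 = (1/71832)/(1405 - 4624536349/110827112760) - 266681/281687 = (1/71832)/(155707468891451/110827112760) - 266681/281687 = (110827112760/155707468891451)*(1/71832) - 266681/281687 = 4617796365/466032454392112843 - 266681/281687 = -124281999668969840416328/131275283980351090406141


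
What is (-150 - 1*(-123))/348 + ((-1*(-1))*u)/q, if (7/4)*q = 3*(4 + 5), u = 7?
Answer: 589/1566 ≈ 0.37612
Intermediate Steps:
q = 108/7 (q = 4*(3*(4 + 5))/7 = 4*(3*9)/7 = (4/7)*27 = 108/7 ≈ 15.429)
(-150 - 1*(-123))/348 + ((-1*(-1))*u)/q = (-150 - 1*(-123))/348 + (-1*(-1)*7)/(108/7) = (-150 + 123)*(1/348) + (1*7)*(7/108) = -27*1/348 + 7*(7/108) = -9/116 + 49/108 = 589/1566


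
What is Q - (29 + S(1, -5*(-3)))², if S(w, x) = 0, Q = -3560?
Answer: -4401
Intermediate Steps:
Q - (29 + S(1, -5*(-3)))² = -3560 - (29 + 0)² = -3560 - 1*29² = -3560 - 1*841 = -3560 - 841 = -4401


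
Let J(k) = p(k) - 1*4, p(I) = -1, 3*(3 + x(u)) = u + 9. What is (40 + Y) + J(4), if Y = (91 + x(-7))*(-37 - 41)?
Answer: -6881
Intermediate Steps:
x(u) = u/3 (x(u) = -3 + (u + 9)/3 = -3 + (9 + u)/3 = -3 + (3 + u/3) = u/3)
J(k) = -5 (J(k) = -1 - 1*4 = -1 - 4 = -5)
Y = -6916 (Y = (91 + (⅓)*(-7))*(-37 - 41) = (91 - 7/3)*(-78) = (266/3)*(-78) = -6916)
(40 + Y) + J(4) = (40 - 6916) - 5 = -6876 - 5 = -6881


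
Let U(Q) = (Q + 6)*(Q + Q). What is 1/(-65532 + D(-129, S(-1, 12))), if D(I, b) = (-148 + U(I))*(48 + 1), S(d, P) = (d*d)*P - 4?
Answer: 1/1482182 ≈ 6.7468e-7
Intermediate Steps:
U(Q) = 2*Q*(6 + Q) (U(Q) = (6 + Q)*(2*Q) = 2*Q*(6 + Q))
S(d, P) = -4 + P*d**2 (S(d, P) = d**2*P - 4 = P*d**2 - 4 = -4 + P*d**2)
D(I, b) = -7252 + 98*I*(6 + I) (D(I, b) = (-148 + 2*I*(6 + I))*(48 + 1) = (-148 + 2*I*(6 + I))*49 = -7252 + 98*I*(6 + I))
1/(-65532 + D(-129, S(-1, 12))) = 1/(-65532 + (-7252 + 98*(-129)*(6 - 129))) = 1/(-65532 + (-7252 + 98*(-129)*(-123))) = 1/(-65532 + (-7252 + 1554966)) = 1/(-65532 + 1547714) = 1/1482182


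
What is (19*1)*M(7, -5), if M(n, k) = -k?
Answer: 95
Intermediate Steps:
(19*1)*M(7, -5) = (19*1)*(-1*(-5)) = 19*5 = 95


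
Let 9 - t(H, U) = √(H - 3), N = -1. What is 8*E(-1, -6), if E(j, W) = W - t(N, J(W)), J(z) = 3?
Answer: -120 + 16*I ≈ -120.0 + 16.0*I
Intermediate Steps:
t(H, U) = 9 - √(-3 + H) (t(H, U) = 9 - √(H - 3) = 9 - √(-3 + H))
E(j, W) = -9 + W + 2*I (E(j, W) = W - (9 - √(-3 - 1)) = W - (9 - √(-4)) = W - (9 - 2*I) = W + (-9 + 2*I) = -9 + W + 2*I)
8*E(-1, -6) = 8*(-9 - 6 + 2*I) = 8*(-15 + 2*I) = -120 + 16*I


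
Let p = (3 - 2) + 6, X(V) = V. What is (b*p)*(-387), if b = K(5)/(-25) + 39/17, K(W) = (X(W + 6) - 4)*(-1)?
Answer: -2963646/425 ≈ -6973.3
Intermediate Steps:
p = 7 (p = 1 + 6 = 7)
K(W) = -2 - W (K(W) = ((W + 6) - 4)*(-1) = ((6 + W) - 4)*(-1) = (2 + W)*(-1) = -2 - W)
b = 1094/425 (b = (-2 - 1*5)/(-25) + 39/17 = (-2 - 5)*(-1/25) + 39*(1/17) = -7*(-1/25) + 39/17 = 7/25 + 39/17 = 1094/425 ≈ 2.5741)
(b*p)*(-387) = ((1094/425)*7)*(-387) = (7658/425)*(-387) = -2963646/425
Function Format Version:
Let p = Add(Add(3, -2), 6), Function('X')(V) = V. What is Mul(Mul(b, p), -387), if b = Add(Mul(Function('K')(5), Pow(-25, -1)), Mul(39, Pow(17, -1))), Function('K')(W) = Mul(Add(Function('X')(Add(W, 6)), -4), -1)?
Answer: Rational(-2963646, 425) ≈ -6973.3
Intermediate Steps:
p = 7 (p = Add(1, 6) = 7)
Function('K')(W) = Add(-2, Mul(-1, W)) (Function('K')(W) = Mul(Add(Add(W, 6), -4), -1) = Mul(Add(Add(6, W), -4), -1) = Mul(Add(2, W), -1) = Add(-2, Mul(-1, W)))
b = Rational(1094, 425) (b = Add(Mul(Add(-2, Mul(-1, 5)), Pow(-25, -1)), Mul(39, Pow(17, -1))) = Add(Mul(Add(-2, -5), Rational(-1, 25)), Mul(39, Rational(1, 17))) = Add(Mul(-7, Rational(-1, 25)), Rational(39, 17)) = Add(Rational(7, 25), Rational(39, 17)) = Rational(1094, 425) ≈ 2.5741)
Mul(Mul(b, p), -387) = Mul(Mul(Rational(1094, 425), 7), -387) = Mul(Rational(7658, 425), -387) = Rational(-2963646, 425)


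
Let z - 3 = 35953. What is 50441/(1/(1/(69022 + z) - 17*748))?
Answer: -67333703358927/104978 ≈ -6.4141e+8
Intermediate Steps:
z = 35956 (z = 3 + 35953 = 35956)
50441/(1/(1/(69022 + z) - 17*748)) = 50441/(1/(1/(69022 + 35956) - 17*748)) = 50441/(1/(1/104978 - 12716)) = 50441/(1/(-1334900247/104978)) = 50441/(-104978/1334900247) = 50441*(-1334900247/104978) = -67333703358927/104978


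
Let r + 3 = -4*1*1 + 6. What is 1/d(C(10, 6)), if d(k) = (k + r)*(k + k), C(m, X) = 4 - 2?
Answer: ¼ ≈ 0.25000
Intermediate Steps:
r = -1 (r = -3 + (-4*1*1 + 6) = -3 + (-4*1 + 6) = -3 + (-4 + 6) = -3 + 2 = -1)
C(m, X) = 2
d(k) = 2*k*(-1 + k) (d(k) = (k - 1)*(k + k) = (-1 + k)*(2*k) = 2*k*(-1 + k))
1/d(C(10, 6)) = 1/(2*2*(-1 + 2)) = 1/(2*2*1) = 1/4 = ¼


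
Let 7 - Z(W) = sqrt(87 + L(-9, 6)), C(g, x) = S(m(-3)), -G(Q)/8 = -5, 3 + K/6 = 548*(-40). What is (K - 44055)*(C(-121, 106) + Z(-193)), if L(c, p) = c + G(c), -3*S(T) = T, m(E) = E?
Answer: -1404744 + 175593*sqrt(118) ≈ 5.0268e+5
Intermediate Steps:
K = -131538 (K = -18 + 6*(548*(-40)) = -18 + 6*(-21920) = -18 - 131520 = -131538)
S(T) = -T/3
G(Q) = 40 (G(Q) = -8*(-5) = 40)
C(g, x) = 1 (C(g, x) = -1/3*(-3) = 1)
L(c, p) = 40 + c (L(c, p) = c + 40 = 40 + c)
Z(W) = 7 - sqrt(118) (Z(W) = 7 - sqrt(87 + (40 - 9)) = 7 - sqrt(87 + 31) = 7 - sqrt(118))
(K - 44055)*(C(-121, 106) + Z(-193)) = (-131538 - 44055)*(1 + (7 - sqrt(118))) = -175593*(8 - sqrt(118)) = -1404744 + 175593*sqrt(118)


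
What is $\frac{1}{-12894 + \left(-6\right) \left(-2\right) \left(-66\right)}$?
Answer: $- \frac{1}{13686} \approx -7.3067 \cdot 10^{-5}$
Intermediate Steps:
$\frac{1}{-12894 + \left(-6\right) \left(-2\right) \left(-66\right)} = \frac{1}{-12894 + 12 \left(-66\right)} = \frac{1}{-12894 - 792} = \frac{1}{-13686} = - \frac{1}{13686}$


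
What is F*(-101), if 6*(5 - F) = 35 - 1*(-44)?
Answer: 4949/6 ≈ 824.83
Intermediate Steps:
F = -49/6 (F = 5 - (35 - 1*(-44))/6 = 5 - (35 + 44)/6 = 5 - ⅙*79 = 5 - 79/6 = -49/6 ≈ -8.1667)
F*(-101) = -49/6*(-101) = 4949/6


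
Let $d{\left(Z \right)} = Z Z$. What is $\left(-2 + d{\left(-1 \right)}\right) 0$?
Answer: $0$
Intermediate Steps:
$d{\left(Z \right)} = Z^{2}$
$\left(-2 + d{\left(-1 \right)}\right) 0 = \left(-2 + \left(-1\right)^{2}\right) 0 = \left(-2 + 1\right) 0 = \left(-1\right) 0 = 0$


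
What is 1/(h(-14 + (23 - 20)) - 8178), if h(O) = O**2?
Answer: -1/8057 ≈ -0.00012412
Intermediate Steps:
1/(h(-14 + (23 - 20)) - 8178) = 1/((-14 + (23 - 20))**2 - 8178) = 1/((-14 + 3)**2 - 8178) = 1/((-11)**2 - 8178) = 1/(121 - 8178) = 1/(-8057) = -1/8057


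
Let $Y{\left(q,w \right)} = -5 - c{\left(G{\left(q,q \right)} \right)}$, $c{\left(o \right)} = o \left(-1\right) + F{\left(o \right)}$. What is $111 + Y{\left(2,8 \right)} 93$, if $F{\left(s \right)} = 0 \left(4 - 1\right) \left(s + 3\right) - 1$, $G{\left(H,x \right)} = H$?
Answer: $-75$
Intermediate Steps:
$F{\left(s \right)} = -1$ ($F{\left(s \right)} = 0 \cdot 3 \left(3 + s\right) - 1 = 0 \left(9 + 3 s\right) - 1 = 0 - 1 = -1$)
$c{\left(o \right)} = -1 - o$ ($c{\left(o \right)} = o \left(-1\right) - 1 = - o - 1 = -1 - o$)
$Y{\left(q,w \right)} = -4 + q$ ($Y{\left(q,w \right)} = -5 - \left(-1 - q\right) = -5 + \left(1 + q\right) = -4 + q$)
$111 + Y{\left(2,8 \right)} 93 = 111 + \left(-4 + 2\right) 93 = 111 - 186 = -75$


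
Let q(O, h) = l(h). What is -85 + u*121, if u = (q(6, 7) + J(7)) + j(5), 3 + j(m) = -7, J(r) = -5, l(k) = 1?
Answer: -1779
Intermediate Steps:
q(O, h) = 1
j(m) = -10 (j(m) = -3 - 7 = -10)
u = -14 (u = (1 - 5) - 10 = -4 - 10 = -14)
-85 + u*121 = -85 - 14*121 = -85 - 1694 = -1779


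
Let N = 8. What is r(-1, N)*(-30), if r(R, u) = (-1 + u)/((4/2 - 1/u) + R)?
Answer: -240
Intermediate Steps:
r(R, u) = (-1 + u)/(2 + R - 1/u) (r(R, u) = (-1 + u)/((4*(½) - 1/u) + R) = (-1 + u)/((2 - 1/u) + R) = (-1 + u)/(2 + R - 1/u))
r(-1, N)*(-30) = (8*(-1 + 8)/(-1 + 2*8 - 1*8))*(-30) = (8*7/(-1 + 16 - 8))*(-30) = (8*7/7)*(-30) = (8*(⅐)*7)*(-30) = 8*(-30) = -240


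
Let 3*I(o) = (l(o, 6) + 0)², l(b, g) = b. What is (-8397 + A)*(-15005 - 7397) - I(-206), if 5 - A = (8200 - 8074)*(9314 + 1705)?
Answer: 93872357480/3 ≈ 3.1291e+10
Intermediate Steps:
A = -1388389 (A = 5 - (8200 - 8074)*(9314 + 1705) = 5 - 126*11019 = 5 - 1*1388394 = 5 - 1388394 = -1388389)
I(o) = o²/3 (I(o) = (o + 0)²/3 = o²/3)
(-8397 + A)*(-15005 - 7397) - I(-206) = (-8397 - 1388389)*(-15005 - 7397) - (-206)²/3 = -1396786*(-22402) - 42436/3 = 31290799972 - 1*42436/3 = 31290799972 - 42436/3 = 93872357480/3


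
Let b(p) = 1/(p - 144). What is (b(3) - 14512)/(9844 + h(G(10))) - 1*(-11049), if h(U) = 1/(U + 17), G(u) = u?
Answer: 138006609330/12492083 ≈ 11048.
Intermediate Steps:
b(p) = 1/(-144 + p)
h(U) = 1/(17 + U)
(b(3) - 14512)/(9844 + h(G(10))) - 1*(-11049) = (1/(-144 + 3) - 14512)/(9844 + 1/(17 + 10)) - 1*(-11049) = (1/(-141) - 14512)/(9844 + 1/27) + 11049 = (-1/141 - 14512)/(9844 + 1/27) + 11049 = -2046193/(141*265789/27) + 11049 = -2046193/141*27/265789 + 11049 = -18415737/12492083 + 11049 = 138006609330/12492083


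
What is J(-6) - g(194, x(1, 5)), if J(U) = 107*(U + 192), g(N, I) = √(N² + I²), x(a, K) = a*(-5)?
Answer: 19902 - √37661 ≈ 19708.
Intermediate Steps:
x(a, K) = -5*a
g(N, I) = √(I² + N²)
J(U) = 20544 + 107*U (J(U) = 107*(192 + U) = 20544 + 107*U)
J(-6) - g(194, x(1, 5)) = (20544 + 107*(-6)) - √((-5*1)² + 194²) = (20544 - 642) - √((-5)² + 37636) = 19902 - √(25 + 37636) = 19902 - √37661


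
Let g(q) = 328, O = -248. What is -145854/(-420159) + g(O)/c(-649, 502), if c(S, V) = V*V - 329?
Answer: 12281872534/35247838775 ≈ 0.34844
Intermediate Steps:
c(S, V) = -329 + V² (c(S, V) = V² - 329 = -329 + V²)
-145854/(-420159) + g(O)/c(-649, 502) = -145854/(-420159) + 328/(-329 + 502²) = -145854*(-1/420159) + 328/(-329 + 252004) = 48618/140053 + 328/251675 = 12281872534/35247838775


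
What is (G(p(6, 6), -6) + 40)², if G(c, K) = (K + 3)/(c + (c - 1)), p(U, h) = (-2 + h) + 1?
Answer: 14161/9 ≈ 1573.4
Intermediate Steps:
p(U, h) = -1 + h
G(c, K) = (3 + K)/(-1 + 2*c) (G(c, K) = (3 + K)/(c + (-1 + c)) = (3 + K)/(-1 + 2*c))
(G(p(6, 6), -6) + 40)² = ((3 - 6)/(-1 + 2*(-1 + 6)) + 40)² = (-3/(-1 + 2*5) + 40)² = (-3/(-1 + 10) + 40)² = (-3/9 + 40)² = ((⅑)*(-3) + 40)² = (-⅓ + 40)² = (119/3)² = 14161/9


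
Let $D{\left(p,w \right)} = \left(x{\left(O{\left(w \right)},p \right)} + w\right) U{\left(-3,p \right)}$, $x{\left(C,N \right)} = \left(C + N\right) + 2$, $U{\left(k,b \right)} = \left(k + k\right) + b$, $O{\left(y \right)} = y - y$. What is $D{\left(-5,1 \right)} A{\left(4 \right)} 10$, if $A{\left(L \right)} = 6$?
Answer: $1320$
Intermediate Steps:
$O{\left(y \right)} = 0$
$U{\left(k,b \right)} = b + 2 k$ ($U{\left(k,b \right)} = 2 k + b = b + 2 k$)
$x{\left(C,N \right)} = 2 + C + N$
$D{\left(p,w \right)} = \left(-6 + p\right) \left(2 + p + w\right)$ ($D{\left(p,w \right)} = \left(\left(2 + 0 + p\right) + w\right) \left(p + 2 \left(-3\right)\right) = \left(\left(2 + p\right) + w\right) \left(p - 6\right) = \left(2 + p + w\right) \left(-6 + p\right) = \left(-6 + p\right) \left(2 + p + w\right)$)
$D{\left(-5,1 \right)} A{\left(4 \right)} 10 = \left(-6 - 5\right) \left(2 - 5 + 1\right) 6 \cdot 10 = \left(-11\right) \left(-2\right) 6 \cdot 10 = 22 \cdot 6 \cdot 10 = 132 \cdot 10 = 1320$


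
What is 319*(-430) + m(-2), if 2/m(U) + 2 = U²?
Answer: -137169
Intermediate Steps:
m(U) = 2/(-2 + U²)
319*(-430) + m(-2) = 319*(-430) + 2/(-2 + (-2)²) = -137170 + 2/(-2 + 4) = -137170 + 2/2 = -137170 + 2*(½) = -137170 + 1 = -137169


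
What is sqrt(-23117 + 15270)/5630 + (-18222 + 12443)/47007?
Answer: -5779/47007 + I*sqrt(7847)/5630 ≈ -0.12294 + 0.015734*I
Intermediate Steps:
sqrt(-23117 + 15270)/5630 + (-18222 + 12443)/47007 = sqrt(-7847)*(1/5630) - 5779*1/47007 = (I*sqrt(7847))*(1/5630) - 5779/47007 = I*sqrt(7847)/5630 - 5779/47007 = -5779/47007 + I*sqrt(7847)/5630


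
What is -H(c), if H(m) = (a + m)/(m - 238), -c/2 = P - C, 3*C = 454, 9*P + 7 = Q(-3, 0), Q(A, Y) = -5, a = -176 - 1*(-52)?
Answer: -272/101 ≈ -2.6931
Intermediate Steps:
a = -124 (a = -176 + 52 = -124)
P = -4/3 (P = -7/9 + (⅑)*(-5) = -7/9 - 5/9 = -4/3 ≈ -1.3333)
C = 454/3 (C = (⅓)*454 = 454/3 ≈ 151.33)
c = 916/3 (c = -2*(-4/3 - 1*454/3) = -2*(-4/3 - 454/3) = -2*(-458/3) = 916/3 ≈ 305.33)
H(m) = (-124 + m)/(-238 + m) (H(m) = (-124 + m)/(m - 238) = (-124 + m)/(-238 + m))
-H(c) = -(-124 + 916/3)/(-238 + 916/3) = -544/(202/3*3) = -3*544/(202*3) = -1*272/101 = -272/101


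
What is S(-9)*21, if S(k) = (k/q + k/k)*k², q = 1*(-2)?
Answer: 18711/2 ≈ 9355.5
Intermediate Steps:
q = -2
S(k) = k²*(1 - k/2) (S(k) = (k/(-2) + k/k)*k² = (k*(-½) + 1)*k² = (-k/2 + 1)*k² = (1 - k/2)*k² = k²*(1 - k/2))
S(-9)*21 = ((½)*(-9)²*(2 - 1*(-9)))*21 = ((½)*81*(2 + 9))*21 = ((½)*81*11)*21 = (891/2)*21 = 18711/2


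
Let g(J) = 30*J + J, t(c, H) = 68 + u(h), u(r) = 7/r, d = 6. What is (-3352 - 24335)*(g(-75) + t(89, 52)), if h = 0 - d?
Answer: 125043721/2 ≈ 6.2522e+7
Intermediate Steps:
h = -6 (h = 0 - 1*6 = 0 - 6 = -6)
t(c, H) = 401/6 (t(c, H) = 68 + 7/(-6) = 68 + 7*(-1/6) = 68 - 7/6 = 401/6)
g(J) = 31*J
(-3352 - 24335)*(g(-75) + t(89, 52)) = (-3352 - 24335)*(31*(-75) + 401/6) = -27687*(-2325 + 401/6) = -27687*(-13549/6) = 125043721/2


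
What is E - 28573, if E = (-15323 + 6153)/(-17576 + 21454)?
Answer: -7915376/277 ≈ -28575.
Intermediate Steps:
E = -655/277 (E = -9170/3878 = -9170*1/3878 = -655/277 ≈ -2.3646)
E - 28573 = -655/277 - 28573 = -7915376/277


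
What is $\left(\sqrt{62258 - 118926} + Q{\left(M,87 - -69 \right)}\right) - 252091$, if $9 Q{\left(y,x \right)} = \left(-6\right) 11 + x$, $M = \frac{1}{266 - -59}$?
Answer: $-252081 + 2 i \sqrt{14167} \approx -2.5208 \cdot 10^{5} + 238.05 i$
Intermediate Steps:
$M = \frac{1}{325}$ ($M = \frac{1}{266 + 59} = \frac{1}{325} \approx 0.0030769$)
$Q{\left(y,x \right)} = - \frac{22}{3} + \frac{x}{9}$ ($Q{\left(y,x \right)} = \frac{\left(-6\right) 11 + x}{9} = \frac{-66 + x}{9} = - \frac{22}{3} + \frac{x}{9}$)
$\left(\sqrt{62258 - 118926} + Q{\left(M,87 - -69 \right)}\right) - 252091 = \left(\sqrt{62258 - 118926} - \left(\frac{22}{3} - \frac{87 - -69}{9}\right)\right) - 252091 = \left(\sqrt{-56668} - \left(\frac{22}{3} - \frac{87 + 69}{9}\right)\right) - 252091 = \left(2 i \sqrt{14167} + \left(- \frac{22}{3} + \frac{1}{9} \cdot 156\right)\right) - 252091 = \left(2 i \sqrt{14167} + \left(- \frac{22}{3} + \frac{52}{3}\right)\right) - 252091 = \left(2 i \sqrt{14167} + 10\right) - 252091 = \left(10 + 2 i \sqrt{14167}\right) - 252091 = -252081 + 2 i \sqrt{14167}$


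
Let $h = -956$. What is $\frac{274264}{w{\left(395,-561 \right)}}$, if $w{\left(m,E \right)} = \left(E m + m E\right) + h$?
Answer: $- \frac{137132}{222073} \approx -0.61751$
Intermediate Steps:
$w{\left(m,E \right)} = -956 + 2 E m$ ($w{\left(m,E \right)} = \left(E m + m E\right) - 956 = \left(E m + E m\right) - 956 = 2 E m - 956 = -956 + 2 E m$)
$\frac{274264}{w{\left(395,-561 \right)}} = \frac{274264}{-956 + 2 \left(-561\right) 395} = \frac{274264}{-956 - 443190} = \frac{274264}{-444146} = 274264 \left(- \frac{1}{444146}\right) = - \frac{137132}{222073}$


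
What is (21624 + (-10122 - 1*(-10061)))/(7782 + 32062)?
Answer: 21563/39844 ≈ 0.54119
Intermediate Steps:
(21624 + (-10122 - 1*(-10061)))/(7782 + 32062) = (21624 + (-10122 + 10061))/39844 = (21624 - 61)*(1/39844) = 21563*(1/39844) = 21563/39844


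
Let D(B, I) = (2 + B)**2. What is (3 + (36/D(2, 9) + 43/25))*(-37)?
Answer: -25789/100 ≈ -257.89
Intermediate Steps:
(3 + (36/D(2, 9) + 43/25))*(-37) = (3 + (36/((2 + 2)**2) + 43/25))*(-37) = (3 + (36/(4**2) + 43*(1/25)))*(-37) = (3 + (36/16 + 43/25))*(-37) = (3 + (36*(1/16) + 43/25))*(-37) = (3 + (9/4 + 43/25))*(-37) = (3 + 397/100)*(-37) = (697/100)*(-37) = -25789/100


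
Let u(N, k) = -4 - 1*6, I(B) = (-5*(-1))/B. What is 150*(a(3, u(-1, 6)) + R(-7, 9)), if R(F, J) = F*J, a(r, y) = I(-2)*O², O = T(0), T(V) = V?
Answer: -9450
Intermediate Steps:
I(B) = 5/B
O = 0
u(N, k) = -10 (u(N, k) = -4 - 6 = -10)
a(r, y) = 0 (a(r, y) = (5/(-2))*0² = (5*(-½))*0 = -5/2*0 = 0)
150*(a(3, u(-1, 6)) + R(-7, 9)) = 150*(0 - 7*9) = 150*(0 - 63) = 150*(-63) = -9450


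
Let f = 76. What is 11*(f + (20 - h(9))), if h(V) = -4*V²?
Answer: 4620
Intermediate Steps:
11*(f + (20 - h(9))) = 11*(76 + (20 - (-4)*9²)) = 11*(76 + (20 - (-4)*81)) = 11*(76 + (20 - 1*(-324))) = 11*(76 + (20 + 324)) = 11*(76 + 344) = 11*420 = 4620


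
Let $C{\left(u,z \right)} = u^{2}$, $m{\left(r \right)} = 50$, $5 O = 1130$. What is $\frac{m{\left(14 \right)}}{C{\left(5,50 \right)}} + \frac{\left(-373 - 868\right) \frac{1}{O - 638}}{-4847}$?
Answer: $\frac{3992687}{1996964} \approx 1.9994$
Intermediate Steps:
$O = 226$ ($O = \frac{1}{5} \cdot 1130 = 226$)
$\frac{m{\left(14 \right)}}{C{\left(5,50 \right)}} + \frac{\left(-373 - 868\right) \frac{1}{O - 638}}{-4847} = \frac{50}{5^{2}} + \frac{\left(-373 - 868\right) \frac{1}{226 - 638}}{-4847} = \frac{50}{25} + - \frac{1241}{-412} \left(- \frac{1}{4847}\right) = 50 \cdot \frac{1}{25} + \left(-1241\right) \left(- \frac{1}{412}\right) \left(- \frac{1}{4847}\right) = 2 + \frac{1241}{412} \left(- \frac{1}{4847}\right) = 2 - \frac{1241}{1996964} = \frac{3992687}{1996964}$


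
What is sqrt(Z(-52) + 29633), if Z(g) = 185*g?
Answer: sqrt(20013) ≈ 141.47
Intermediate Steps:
sqrt(Z(-52) + 29633) = sqrt(185*(-52) + 29633) = sqrt(-9620 + 29633) = sqrt(20013)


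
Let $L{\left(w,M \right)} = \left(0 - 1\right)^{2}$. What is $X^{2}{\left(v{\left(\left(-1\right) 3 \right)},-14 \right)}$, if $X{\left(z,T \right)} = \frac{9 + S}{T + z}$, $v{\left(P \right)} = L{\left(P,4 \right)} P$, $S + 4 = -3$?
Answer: $\frac{4}{289} \approx 0.013841$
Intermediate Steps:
$L{\left(w,M \right)} = 1$ ($L{\left(w,M \right)} = \left(-1\right)^{2} = 1$)
$S = -7$ ($S = -4 - 3 = -7$)
$v{\left(P \right)} = P$ ($v{\left(P \right)} = 1 P = P$)
$X{\left(z,T \right)} = \frac{2}{T + z}$ ($X{\left(z,T \right)} = \frac{9 - 7}{T + z} = \frac{2}{T + z}$)
$X^{2}{\left(v{\left(\left(-1\right) 3 \right)},-14 \right)} = \left(\frac{2}{-14 - 3}\right)^{2} = \left(\frac{2}{-17}\right)^{2} = \left(2 \left(- \frac{1}{17}\right)\right)^{2} = \left(- \frac{2}{17}\right)^{2} = \frac{4}{289}$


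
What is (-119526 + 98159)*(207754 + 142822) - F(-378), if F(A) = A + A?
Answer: -7490756636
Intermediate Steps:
F(A) = 2*A
(-119526 + 98159)*(207754 + 142822) - F(-378) = (-119526 + 98159)*(207754 + 142822) - 2*(-378) = -21367*350576 - 1*(-756) = -7490757392 + 756 = -7490756636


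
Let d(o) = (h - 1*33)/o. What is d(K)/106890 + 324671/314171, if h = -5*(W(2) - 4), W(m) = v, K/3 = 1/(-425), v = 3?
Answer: 1540726921/1439217351 ≈ 1.0705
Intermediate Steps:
K = -3/425 (K = 3/(-425) = 3*(-1/425) = -3/425 ≈ -0.0070588)
W(m) = 3
h = 5 (h = -5*(3 - 4) = -5*(-1) = 5)
d(o) = -28/o (d(o) = (5 - 1*33)/o = (5 - 33)/o = -28/o)
d(K)/106890 + 324671/314171 = -28/(-3/425)/106890 + 324671/314171 = -28*(-425/3)*(1/106890) + 324671*(1/314171) = (11900/3)*(1/106890) + 324671/314171 = 170/4581 + 324671/314171 = 1540726921/1439217351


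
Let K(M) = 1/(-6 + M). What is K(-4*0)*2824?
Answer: -1412/3 ≈ -470.67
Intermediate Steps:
K(-4*0)*2824 = 2824/(-6 - 4*0) = 2824/(-6 + 0) = 2824/(-6) = -⅙*2824 = -1412/3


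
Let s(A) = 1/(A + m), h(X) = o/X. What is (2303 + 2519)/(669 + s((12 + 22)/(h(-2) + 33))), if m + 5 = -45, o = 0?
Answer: 7792352/1081071 ≈ 7.2080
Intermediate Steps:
m = -50 (m = -5 - 45 = -50)
h(X) = 0 (h(X) = 0/X = 0)
s(A) = 1/(-50 + A) (s(A) = 1/(A - 50) = 1/(-50 + A))
(2303 + 2519)/(669 + s((12 + 22)/(h(-2) + 33))) = (2303 + 2519)/(669 + 1/(-50 + (12 + 22)/(0 + 33))) = 4822/(669 + 1/(-50 + 34/33)) = 4822/(669 + 1/(-1616/33)) = 4822/(669 - 33/1616) = 4822/(1081071/1616) = 4822*(1616/1081071) = 7792352/1081071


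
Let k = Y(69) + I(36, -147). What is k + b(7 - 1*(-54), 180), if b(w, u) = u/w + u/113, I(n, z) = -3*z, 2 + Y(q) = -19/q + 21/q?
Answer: 210970729/475617 ≈ 443.57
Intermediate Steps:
Y(q) = -2 + 2/q (Y(q) = -2 + (-19/q + 21/q) = -2 + 2/q)
b(w, u) = u/113 + u/w (b(w, u) = u/w + u*(1/113) = u/w + u/113 = u/113 + u/w)
k = 30293/69 (k = (-2 + 2/69) - 3*(-147) = (-2 + 2*(1/69)) + 441 = (-2 + 2/69) + 441 = -136/69 + 441 = 30293/69 ≈ 439.03)
k + b(7 - 1*(-54), 180) = 30293/69 + ((1/113)*180 + 180/(7 - 1*(-54))) = 30293/69 + (180/113 + 180/(7 + 54)) = 30293/69 + (180/113 + 180/61) = 30293/69 + 31320/6893 = 210970729/475617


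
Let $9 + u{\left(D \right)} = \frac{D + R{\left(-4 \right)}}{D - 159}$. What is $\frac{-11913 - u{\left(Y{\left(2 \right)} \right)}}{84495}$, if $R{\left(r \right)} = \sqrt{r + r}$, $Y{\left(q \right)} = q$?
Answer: $- \frac{1868926}{13265715} + \frac{2 i \sqrt{2}}{13265715} \approx -0.14088 + 2.1321 \cdot 10^{-7} i$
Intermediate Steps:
$R{\left(r \right)} = \sqrt{2} \sqrt{r}$ ($R{\left(r \right)} = \sqrt{2 r} = \sqrt{2} \sqrt{r}$)
$u{\left(D \right)} = -9 + \frac{D + 2 i \sqrt{2}}{-159 + D}$ ($u{\left(D \right)} = -9 + \frac{D + \sqrt{2} \sqrt{-4}}{D - 159} = -9 + \frac{D + \sqrt{2} \cdot 2 i}{-159 + D} = -9 + \frac{D + 2 i \sqrt{2}}{-159 + D}$)
$\frac{-11913 - u{\left(Y{\left(2 \right)} \right)}}{84495} = \frac{-11913 - \frac{1431 - 16 + 2 i \sqrt{2}}{-159 + 2}}{84495} = \left(-11913 - \frac{1431 - 16 + 2 i \sqrt{2}}{-157}\right) \frac{1}{84495} = \left(-11913 - - \frac{1415 + 2 i \sqrt{2}}{157}\right) \frac{1}{84495} = \left(-11913 - \left(- \frac{1415}{157} - \frac{2 i \sqrt{2}}{157}\right)\right) \frac{1}{84495} = \left(-11913 + \left(\frac{1415}{157} + \frac{2 i \sqrt{2}}{157}\right)\right) \frac{1}{84495} = \left(- \frac{1868926}{157} + \frac{2 i \sqrt{2}}{157}\right) \frac{1}{84495} = - \frac{1868926}{13265715} + \frac{2 i \sqrt{2}}{13265715}$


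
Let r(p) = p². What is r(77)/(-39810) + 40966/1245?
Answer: 36077219/1101410 ≈ 32.755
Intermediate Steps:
r(77)/(-39810) + 40966/1245 = 77²/(-39810) + 40966/1245 = 5929*(-1/39810) + 40966*(1/1245) = -5929/39810 + 40966/1245 = 36077219/1101410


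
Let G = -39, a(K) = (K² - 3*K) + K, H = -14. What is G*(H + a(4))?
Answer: 234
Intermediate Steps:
a(K) = K² - 2*K
G*(H + a(4)) = -39*(-14 + 4*(-2 + 4)) = -39*(-14 + 4*2) = -39*(-14 + 8) = -39*(-6) = 234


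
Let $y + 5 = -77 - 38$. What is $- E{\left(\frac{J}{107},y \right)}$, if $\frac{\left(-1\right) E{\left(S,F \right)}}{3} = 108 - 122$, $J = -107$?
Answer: $-42$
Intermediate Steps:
$y = -120$ ($y = -5 - 115 = -120$)
$E{\left(S,F \right)} = 42$ ($E{\left(S,F \right)} = - 3 \left(108 - 122\right) = \left(-3\right) \left(-14\right) = 42$)
$- E{\left(\frac{J}{107},y \right)} = \left(-1\right) 42 = -42$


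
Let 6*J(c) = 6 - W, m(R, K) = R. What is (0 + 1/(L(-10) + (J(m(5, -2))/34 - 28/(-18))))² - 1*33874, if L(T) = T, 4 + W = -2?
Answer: -55759595377/1646089 ≈ -33874.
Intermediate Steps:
W = -6 (W = -4 - 2 = -6)
J(c) = 2 (J(c) = (6 - 1*(-6))/6 = (6 + 6)/6 = (⅙)*12 = 2)
(0 + 1/(L(-10) + (J(m(5, -2))/34 - 28/(-18))))² - 1*33874 = (0 + 1/(-10 + (2/34 - 28/(-18))))² - 1*33874 = (0 + 1/(-10 + (2*(1/34) - 28*(-1/18))))² - 33874 = (0 + 1/(-10 + (1/17 + 14/9)))² - 33874 = (0 + 1/(-10 + 247/153))² - 33874 = (0 + 1/(-1283/153))² - 33874 = (0 - 153/1283)² - 33874 = (-153/1283)² - 33874 = 23409/1646089 - 33874 = -55759595377/1646089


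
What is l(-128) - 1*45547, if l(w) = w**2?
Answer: -29163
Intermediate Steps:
l(-128) - 1*45547 = (-128)**2 - 1*45547 = 16384 - 45547 = -29163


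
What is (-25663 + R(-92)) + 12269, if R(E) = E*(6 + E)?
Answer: -5482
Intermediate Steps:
(-25663 + R(-92)) + 12269 = (-25663 - 92*(6 - 92)) + 12269 = (-25663 - 92*(-86)) + 12269 = (-25663 + 7912) + 12269 = -17751 + 12269 = -5482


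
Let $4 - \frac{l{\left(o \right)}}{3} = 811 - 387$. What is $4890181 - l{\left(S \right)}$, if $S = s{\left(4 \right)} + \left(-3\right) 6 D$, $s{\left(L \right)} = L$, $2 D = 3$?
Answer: $4891441$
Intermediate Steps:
$D = \frac{3}{2}$ ($D = \frac{1}{2} \cdot 3 = \frac{3}{2} \approx 1.5$)
$S = -23$ ($S = 4 + \left(-3\right) 6 \cdot \frac{3}{2} = 4 - 27 = -23$)
$l{\left(o \right)} = -1260$ ($l{\left(o \right)} = 12 - 3 \left(811 - 387\right) = 12 - 1272 = -1260$)
$4890181 - l{\left(S \right)} = 4890181 - -1260 = 4890181 + 1260 = 4891441$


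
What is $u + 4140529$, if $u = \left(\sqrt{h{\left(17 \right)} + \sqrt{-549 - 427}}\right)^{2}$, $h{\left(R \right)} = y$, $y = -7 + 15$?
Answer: $4140537 + 4 i \sqrt{61} \approx 4.1405 \cdot 10^{6} + 31.241 i$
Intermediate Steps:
$y = 8$
$h{\left(R \right)} = 8$
$u = 8 + 4 i \sqrt{61}$ ($u = \left(\sqrt{8 + \sqrt{-549 - 427}}\right)^{2} = \left(\sqrt{8 + \sqrt{-976}}\right)^{2} = \left(\sqrt{8 + 4 i \sqrt{61}}\right)^{2} = 8 + 4 i \sqrt{61} \approx 8.0 + 31.241 i$)
$u + 4140529 = \left(8 + 4 i \sqrt{61}\right) + 4140529 = 4140537 + 4 i \sqrt{61}$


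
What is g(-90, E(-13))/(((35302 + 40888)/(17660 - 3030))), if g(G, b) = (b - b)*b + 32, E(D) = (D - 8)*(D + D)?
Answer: 2464/401 ≈ 6.1446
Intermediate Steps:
E(D) = 2*D*(-8 + D) (E(D) = (-8 + D)*(2*D) = 2*D*(-8 + D))
g(G, b) = 32 (g(G, b) = 0*b + 32 = 0 + 32 = 32)
g(-90, E(-13))/(((35302 + 40888)/(17660 - 3030))) = 32/(((35302 + 40888)/(17660 - 3030))) = 32/((76190/14630)) = 32/((76190*(1/14630))) = 32/(401/77) = 32*(77/401) = 2464/401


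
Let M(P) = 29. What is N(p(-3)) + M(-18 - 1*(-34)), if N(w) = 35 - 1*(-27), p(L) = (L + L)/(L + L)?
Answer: 91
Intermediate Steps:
p(L) = 1 (p(L) = (2*L)/((2*L)) = (2*L)*(1/(2*L)) = 1)
N(w) = 62 (N(w) = 35 + 27 = 62)
N(p(-3)) + M(-18 - 1*(-34)) = 62 + 29 = 91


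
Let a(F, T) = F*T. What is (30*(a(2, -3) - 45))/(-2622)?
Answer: 255/437 ≈ 0.58352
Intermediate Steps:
(30*(a(2, -3) - 45))/(-2622) = (30*(2*(-3) - 45))/(-2622) = (30*(-6 - 45))*(-1/2622) = (30*(-51))*(-1/2622) = -1530*(-1/2622) = 255/437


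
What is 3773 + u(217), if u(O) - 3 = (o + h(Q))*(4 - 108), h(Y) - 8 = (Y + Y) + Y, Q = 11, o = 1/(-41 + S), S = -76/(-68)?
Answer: -164548/339 ≈ -485.39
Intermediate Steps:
S = 19/17 (S = -76*(-1/68) = 19/17 ≈ 1.1176)
o = -17/678 (o = 1/(-41 + 19/17) = 1/(-678/17) = -17/678 ≈ -0.025074)
h(Y) = 8 + 3*Y (h(Y) = 8 + ((Y + Y) + Y) = 8 + (2*Y + Y) = 8 + 3*Y)
u(O) = -1443595/339 (u(O) = 3 + (-17/678 + (8 + 3*11))*(4 - 108) = 3 + (-17/678 + (8 + 33))*(-104) = 3 + (-17/678 + 41)*(-104) = 3 + (27781/678)*(-104) = 3 - 1444612/339 = -1443595/339)
3773 + u(217) = 3773 - 1443595/339 = -164548/339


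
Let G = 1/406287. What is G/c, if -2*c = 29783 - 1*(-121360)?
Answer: -2/61407436041 ≈ -3.2569e-11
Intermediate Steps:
G = 1/406287 ≈ 2.4613e-6
c = -151143/2 (c = -(29783 - 1*(-121360))/2 = -(29783 + 121360)/2 = -½*151143 = -151143/2 ≈ -75572.)
G/c = 1/(406287*(-151143/2)) = (1/406287)*(-2/151143) = -2/61407436041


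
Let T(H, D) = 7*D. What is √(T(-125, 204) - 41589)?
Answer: I*√40161 ≈ 200.4*I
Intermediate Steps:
√(T(-125, 204) - 41589) = √(7*204 - 41589) = √(1428 - 41589) = √(-40161) = I*√40161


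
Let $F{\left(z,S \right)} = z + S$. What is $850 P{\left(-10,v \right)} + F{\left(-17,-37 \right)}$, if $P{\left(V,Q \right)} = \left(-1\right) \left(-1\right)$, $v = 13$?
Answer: $796$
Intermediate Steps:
$P{\left(V,Q \right)} = 1$
$F{\left(z,S \right)} = S + z$
$850 P{\left(-10,v \right)} + F{\left(-17,-37 \right)} = 850 \cdot 1 - 54 = 850 - 54 = 796$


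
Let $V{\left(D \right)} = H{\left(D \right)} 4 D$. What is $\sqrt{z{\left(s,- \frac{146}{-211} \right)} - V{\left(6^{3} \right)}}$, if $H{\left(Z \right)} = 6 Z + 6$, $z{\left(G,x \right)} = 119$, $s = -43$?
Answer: $i \sqrt{1124809} \approx 1060.6 i$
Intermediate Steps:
$H{\left(Z \right)} = 6 + 6 Z$
$V{\left(D \right)} = D \left(24 + 24 D\right)$ ($V{\left(D \right)} = \left(6 + 6 D\right) 4 D = \left(24 + 24 D\right) D = D \left(24 + 24 D\right)$)
$\sqrt{z{\left(s,- \frac{146}{-211} \right)} - V{\left(6^{3} \right)}} = \sqrt{119 - 24 \cdot 6^{3} \left(1 + 6^{3}\right)} = \sqrt{119 - 24 \cdot 216 \left(1 + 216\right)} = \sqrt{119 - 24 \cdot 216 \cdot 217} = \sqrt{119 - 1124928} = \sqrt{-1124809} = i \sqrt{1124809}$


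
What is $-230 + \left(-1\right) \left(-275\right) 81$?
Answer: $22045$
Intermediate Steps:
$-230 + \left(-1\right) \left(-275\right) 81 = -230 + 275 \cdot 81 = -230 + 22275 = 22045$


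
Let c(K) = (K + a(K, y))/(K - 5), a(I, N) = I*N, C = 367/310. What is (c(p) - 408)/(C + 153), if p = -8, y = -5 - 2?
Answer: -1659120/621361 ≈ -2.6701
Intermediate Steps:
C = 367/310 (C = 367*(1/310) = 367/310 ≈ 1.1839)
y = -7
c(K) = -6*K/(-5 + K) (c(K) = (K + K*(-7))/(K - 5) = (K - 7*K)/(-5 + K) = (-6*K)/(-5 + K) = -6*K/(-5 + K))
(c(p) - 408)/(C + 153) = (-6*(-8)/(-5 - 8) - 408)/(367/310 + 153) = (-6*(-8)/(-13) - 408)/(47797/310) = (-6*(-8)*(-1/13) - 408)*(310/47797) = (-48/13 - 408)*(310/47797) = -5352/13*310/47797 = -1659120/621361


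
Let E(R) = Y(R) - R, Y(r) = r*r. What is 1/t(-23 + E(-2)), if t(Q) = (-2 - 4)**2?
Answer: 1/36 ≈ 0.027778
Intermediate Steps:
Y(r) = r**2
E(R) = R**2 - R
t(Q) = 36 (t(Q) = (-6)**2 = 36)
1/t(-23 + E(-2)) = 1/36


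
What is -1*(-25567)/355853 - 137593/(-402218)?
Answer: 59246389435/143130481954 ≈ 0.41393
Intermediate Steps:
-1*(-25567)/355853 - 137593/(-402218) = 25567*(1/355853) - 137593*(-1/402218) = 25567/355853 + 137593/402218 = 59246389435/143130481954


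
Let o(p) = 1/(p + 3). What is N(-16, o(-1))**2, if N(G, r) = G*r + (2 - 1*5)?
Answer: 121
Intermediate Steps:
o(p) = 1/(3 + p)
N(G, r) = -3 + G*r (N(G, r) = G*r + (2 - 5) = G*r - 3 = -3 + G*r)
N(-16, o(-1))**2 = (-3 - 16/(3 - 1))**2 = (-3 - 16/2)**2 = (-3 - 16*1/2)**2 = (-3 - 8)**2 = (-11)**2 = 121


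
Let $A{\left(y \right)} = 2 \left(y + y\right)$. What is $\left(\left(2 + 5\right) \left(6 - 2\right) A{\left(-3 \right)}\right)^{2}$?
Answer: $112896$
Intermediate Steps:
$A{\left(y \right)} = 4 y$ ($A{\left(y \right)} = 2 \cdot 2 y = 4 y$)
$\left(\left(2 + 5\right) \left(6 - 2\right) A{\left(-3 \right)}\right)^{2} = \left(\left(2 + 5\right) \left(6 - 2\right) 4 \left(-3\right)\right)^{2} = \left(7 \cdot 4 \left(-12\right)\right)^{2} = \left(28 \left(-12\right)\right)^{2} = \left(-336\right)^{2} = 112896$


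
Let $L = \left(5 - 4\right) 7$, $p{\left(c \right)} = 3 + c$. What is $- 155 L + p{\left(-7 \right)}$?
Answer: $-1089$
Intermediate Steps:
$L = 7$ ($L = 1 \cdot 7 = 7$)
$- 155 L + p{\left(-7 \right)} = \left(-155\right) 7 + \left(3 - 7\right) = -1085 - 4 = -1089$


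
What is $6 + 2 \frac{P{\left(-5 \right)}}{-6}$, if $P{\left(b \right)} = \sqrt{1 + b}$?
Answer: $6 - \frac{2 i}{3} \approx 6.0 - 0.66667 i$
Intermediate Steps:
$6 + 2 \frac{P{\left(-5 \right)}}{-6} = 6 + 2 \frac{\sqrt{1 - 5}}{-6} = 6 + 2 \sqrt{-4} \left(- \frac{1}{6}\right) = 6 + 2 \cdot 2 i \left(- \frac{1}{6}\right) = 6 + 2 \left(- \frac{i}{3}\right) = 6 - \frac{2 i}{3}$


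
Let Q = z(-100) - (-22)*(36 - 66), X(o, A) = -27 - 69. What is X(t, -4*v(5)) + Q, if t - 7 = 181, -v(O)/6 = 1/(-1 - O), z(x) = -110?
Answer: -866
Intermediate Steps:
v(O) = -6/(-1 - O)
t = 188 (t = 7 + 181 = 188)
X(o, A) = -96
Q = -770 (Q = -110 - (-22)*(36 - 66) = -110 - (-22)*(-30) = -110 - 1*660 = -110 - 660 = -770)
X(t, -4*v(5)) + Q = -96 - 770 = -866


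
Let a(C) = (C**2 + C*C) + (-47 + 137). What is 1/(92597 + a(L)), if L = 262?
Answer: 1/229975 ≈ 4.3483e-6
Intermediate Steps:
a(C) = 90 + 2*C**2 (a(C) = (C**2 + C**2) + 90 = 2*C**2 + 90 = 90 + 2*C**2)
1/(92597 + a(L)) = 1/(92597 + (90 + 2*262**2)) = 1/(92597 + (90 + 2*68644)) = 1/(92597 + (90 + 137288)) = 1/(92597 + 137378) = 1/229975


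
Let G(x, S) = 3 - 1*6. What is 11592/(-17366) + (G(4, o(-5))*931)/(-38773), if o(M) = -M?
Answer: -28639527/48095137 ≈ -0.59548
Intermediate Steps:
G(x, S) = -3 (G(x, S) = 3 - 6 = -3)
11592/(-17366) + (G(4, o(-5))*931)/(-38773) = 11592/(-17366) - 3*931/(-38773) = 11592*(-1/17366) - 2793*(-1/38773) = -5796/8683 + 399/5539 = -28639527/48095137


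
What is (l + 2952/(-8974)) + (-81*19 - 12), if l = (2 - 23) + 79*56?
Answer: 12795448/4487 ≈ 2851.7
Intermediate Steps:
l = 4403 (l = -21 + 4424 = 4403)
(l + 2952/(-8974)) + (-81*19 - 12) = (4403 + 2952/(-8974)) + (-81*19 - 12) = (4403 + 2952*(-1/8974)) + (-1539 - 12) = (4403 - 1476/4487) - 1551 = 19754785/4487 - 1551 = 12795448/4487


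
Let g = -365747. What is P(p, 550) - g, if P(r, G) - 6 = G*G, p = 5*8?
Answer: 668253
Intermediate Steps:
p = 40
P(r, G) = 6 + G**2 (P(r, G) = 6 + G*G = 6 + G**2)
P(p, 550) - g = (6 + 550**2) - 1*(-365747) = (6 + 302500) + 365747 = 302506 + 365747 = 668253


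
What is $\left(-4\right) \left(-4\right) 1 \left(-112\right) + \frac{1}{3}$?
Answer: $- \frac{5375}{3} \approx -1791.7$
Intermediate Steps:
$\left(-4\right) \left(-4\right) 1 \left(-112\right) + \frac{1}{3} = 16 \cdot 1 \left(-112\right) + \frac{1}{3} = 16 \left(-112\right) + \frac{1}{3} = -1792 + \frac{1}{3} = - \frac{5375}{3}$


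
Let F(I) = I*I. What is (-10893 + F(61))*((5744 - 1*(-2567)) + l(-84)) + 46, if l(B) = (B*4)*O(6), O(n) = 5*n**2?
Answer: 374156114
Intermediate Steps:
F(I) = I**2
l(B) = 720*B (l(B) = (B*4)*(5*6**2) = (4*B)*(5*36) = (4*B)*180 = 720*B)
(-10893 + F(61))*((5744 - 1*(-2567)) + l(-84)) + 46 = (-10893 + 61**2)*((5744 - 1*(-2567)) + 720*(-84)) + 46 = (-10893 + 3721)*((5744 + 2567) - 60480) + 46 = -7172*(8311 - 60480) + 46 = -7172*(-52169) + 46 = 374156068 + 46 = 374156114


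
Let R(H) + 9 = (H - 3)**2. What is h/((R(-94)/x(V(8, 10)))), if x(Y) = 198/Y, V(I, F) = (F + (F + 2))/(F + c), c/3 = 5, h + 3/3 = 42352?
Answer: 381159/376 ≈ 1013.7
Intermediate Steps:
h = 42351 (h = -1 + 42352 = 42351)
c = 15 (c = 3*5 = 15)
R(H) = -9 + (-3 + H)**2 (R(H) = -9 + (H - 3)**2 = -9 + (-3 + H)**2)
V(I, F) = (2 + 2*F)/(15 + F) (V(I, F) = (F + (F + 2))/(F + 15) = (F + (2 + F))/(15 + F) = (2 + 2*F)/(15 + F))
h/((R(-94)/x(V(8, 10)))) = 42351/(((-94*(-6 - 94))/((198/((2*(1 + 10)/(15 + 10))))))) = 42351/(((-94*(-100))/((198/((2*11/25)))))) = 42351/((9400/((198/((2*(1/25)*11)))))) = 42351/((9400/((198/(22/25))))) = 42351/((9400/((198*(25/22))))) = 42351/((9400/225)) = 42351/((9400*(1/225))) = 42351/(376/9) = 42351*(9/376) = 381159/376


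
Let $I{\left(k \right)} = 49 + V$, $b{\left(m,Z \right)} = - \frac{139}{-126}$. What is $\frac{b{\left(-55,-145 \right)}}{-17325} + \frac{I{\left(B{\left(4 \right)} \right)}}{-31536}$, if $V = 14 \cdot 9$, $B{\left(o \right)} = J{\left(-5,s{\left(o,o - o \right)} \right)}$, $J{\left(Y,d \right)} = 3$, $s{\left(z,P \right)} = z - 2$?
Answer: $- \frac{7155551}{1274842800} \approx -0.0056129$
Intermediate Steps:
$s{\left(z,P \right)} = -2 + z$
$b{\left(m,Z \right)} = \frac{139}{126}$ ($b{\left(m,Z \right)} = \left(-139\right) \left(- \frac{1}{126}\right) = \frac{139}{126}$)
$B{\left(o \right)} = 3$
$V = 126$
$I{\left(k \right)} = 175$ ($I{\left(k \right)} = 49 + 126 = 175$)
$\frac{b{\left(-55,-145 \right)}}{-17325} + \frac{I{\left(B{\left(4 \right)} \right)}}{-31536} = \frac{139}{126 \left(-17325\right)} + \frac{175}{-31536} = \frac{139}{126} \left(- \frac{1}{17325}\right) + 175 \left(- \frac{1}{31536}\right) = - \frac{139}{2182950} - \frac{175}{31536} = - \frac{7155551}{1274842800}$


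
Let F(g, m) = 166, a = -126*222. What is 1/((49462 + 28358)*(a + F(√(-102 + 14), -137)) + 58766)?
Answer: -1/2163804154 ≈ -4.6215e-10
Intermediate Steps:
a = -27972
1/((49462 + 28358)*(a + F(√(-102 + 14), -137)) + 58766) = 1/((49462 + 28358)*(-27972 + 166) + 58766) = 1/(77820*(-27806) + 58766) = 1/(-2163862920 + 58766) = 1/(-2163804154) = -1/2163804154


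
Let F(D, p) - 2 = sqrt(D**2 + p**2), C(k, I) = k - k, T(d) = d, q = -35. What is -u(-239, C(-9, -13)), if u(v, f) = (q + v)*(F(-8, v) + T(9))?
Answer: 3014 + 274*sqrt(57185) ≈ 68537.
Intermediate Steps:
C(k, I) = 0
F(D, p) = 2 + sqrt(D**2 + p**2)
u(v, f) = (-35 + v)*(11 + sqrt(64 + v**2)) (u(v, f) = (-35 + v)*((2 + sqrt((-8)**2 + v**2)) + 9) = (-35 + v)*((2 + sqrt(64 + v**2)) + 9) = (-35 + v)*(11 + sqrt(64 + v**2)))
-u(-239, C(-9, -13)) = -(-385 - 35*sqrt(64 + (-239)**2) + 11*(-239) - 239*sqrt(64 + (-239)**2)) = -(-385 - 35*sqrt(64 + 57121) - 2629 - 239*sqrt(64 + 57121)) = -(-385 - 35*sqrt(57185) - 2629 - 239*sqrt(57185)) = -(-3014 - 274*sqrt(57185)) = 3014 + 274*sqrt(57185)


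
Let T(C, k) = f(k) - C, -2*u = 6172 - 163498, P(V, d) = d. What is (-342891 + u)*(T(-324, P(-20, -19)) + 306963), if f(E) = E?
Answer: -81188809104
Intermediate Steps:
u = 78663 (u = -(6172 - 163498)/2 = -½*(-157326) = 78663)
T(C, k) = k - C
(-342891 + u)*(T(-324, P(-20, -19)) + 306963) = (-342891 + 78663)*((-19 - 1*(-324)) + 306963) = -264228*((-19 + 324) + 306963) = -264228*(305 + 306963) = -264228*307268 = -81188809104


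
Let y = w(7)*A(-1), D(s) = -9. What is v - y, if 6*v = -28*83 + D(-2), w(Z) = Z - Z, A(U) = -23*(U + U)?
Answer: -2333/6 ≈ -388.83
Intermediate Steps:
A(U) = -46*U
w(Z) = 0
v = -2333/6 (v = (-28*83 - 9)/6 = (-2324 - 9)/6 = (1/6)*(-2333) = -2333/6 ≈ -388.83)
y = 0 (y = 0*(-46*(-1)) = 0*46 = 0)
v - y = -2333/6 - 1*0 = -2333/6 + 0 = -2333/6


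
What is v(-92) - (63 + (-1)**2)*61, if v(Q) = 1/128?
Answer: -499711/128 ≈ -3904.0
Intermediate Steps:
v(Q) = 1/128
v(-92) - (63 + (-1)**2)*61 = 1/128 - (63 + (-1)**2)*61 = 1/128 - (63 + 1)*61 = 1/128 - 64*61 = 1/128 - 1*3904 = 1/128 - 3904 = -499711/128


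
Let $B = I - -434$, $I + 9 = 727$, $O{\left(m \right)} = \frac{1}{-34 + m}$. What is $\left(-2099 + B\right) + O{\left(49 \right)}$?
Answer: $- \frac{14204}{15} \approx -946.93$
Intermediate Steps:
$I = 718$ ($I = -9 + 727 = 718$)
$B = 1152$ ($B = 718 - -434 = 718 + 434 = 1152$)
$\left(-2099 + B\right) + O{\left(49 \right)} = \left(-2099 + 1152\right) + \frac{1}{-34 + 49} = -947 + \frac{1}{15} = - \frac{14204}{15}$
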